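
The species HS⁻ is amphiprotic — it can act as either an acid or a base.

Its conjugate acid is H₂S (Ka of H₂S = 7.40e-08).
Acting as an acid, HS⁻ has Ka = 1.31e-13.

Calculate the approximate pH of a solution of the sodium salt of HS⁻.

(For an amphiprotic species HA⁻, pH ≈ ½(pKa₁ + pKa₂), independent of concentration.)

pKa₁ = -log(7.40e-08) = 7.13; pKa₂ = -log(1.31e-13) = 12.88. For an amphiprotic species, pH ≈ ½(pKa₁ + pKa₂) = ½(7.13 + 12.88) = 10.01.

pH = 10.01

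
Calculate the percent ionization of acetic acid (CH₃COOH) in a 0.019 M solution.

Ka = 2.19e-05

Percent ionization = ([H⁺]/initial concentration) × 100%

Using Ka equilibrium: x² + Ka×x - Ka×C = 0. Solving: [H⁺] = 6.3420e-04. Percent = (6.3420e-04/0.019) × 100

Percent ionization = 3.34%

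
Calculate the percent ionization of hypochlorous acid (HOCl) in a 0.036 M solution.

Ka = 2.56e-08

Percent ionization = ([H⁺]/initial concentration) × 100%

Using Ka equilibrium: x² + Ka×x - Ka×C = 0. Solving: [H⁺] = 3.0345e-05. Percent = (3.0345e-05/0.036) × 100

Percent ionization = 0.0843%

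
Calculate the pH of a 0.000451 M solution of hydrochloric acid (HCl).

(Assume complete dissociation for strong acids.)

[H⁺] = 0.000451 M for strong acid. pH = -log[H⁺] = -log(0.000451)

pH = 3.35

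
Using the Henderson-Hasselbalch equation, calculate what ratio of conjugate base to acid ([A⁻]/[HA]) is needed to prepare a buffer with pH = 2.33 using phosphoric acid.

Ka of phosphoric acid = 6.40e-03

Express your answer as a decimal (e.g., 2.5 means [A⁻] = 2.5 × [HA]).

pKa = -log(6.40e-03) = 2.1938. pH = pKa + log([A⁻]/[HA]), so log([A⁻]/[HA]) = pH − pKa = 2.33 − 2.1938 = 0.1362. [A⁻]/[HA] = 10^(0.1362) = 1.37

[A⁻]/[HA] = 1.37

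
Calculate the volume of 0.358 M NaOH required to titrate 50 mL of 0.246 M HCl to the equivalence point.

At equivalence: moles acid = moles base. moles HCl = 0.246 × 50/1000 = 0.0123 mol. V_base = moles / 0.358 × 1000 = 34.4 mL.

V_{base} = 34.4 mL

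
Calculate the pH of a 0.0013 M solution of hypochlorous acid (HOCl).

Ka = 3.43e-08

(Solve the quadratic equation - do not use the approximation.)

x² + Ka×x - Ka×C = 0. Using quadratic formula: [H⁺] = 6.6604e-06

pH = 5.18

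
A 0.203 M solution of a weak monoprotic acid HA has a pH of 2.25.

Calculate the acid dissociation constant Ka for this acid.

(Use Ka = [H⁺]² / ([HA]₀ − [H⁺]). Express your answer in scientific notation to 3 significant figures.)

[H⁺] = 10^(−pH) = 10^(−2.25) = 5.623e-03 M. For HA ⇌ H⁺ + A⁻, Ka = [H⁺][A⁻]/[HA] = [H⁺]² / ([HA]₀ − [H⁺]) = (5.623e-03)² / (0.203 − 5.623e-03) = 1.60e-04.

K_a = 1.60e-04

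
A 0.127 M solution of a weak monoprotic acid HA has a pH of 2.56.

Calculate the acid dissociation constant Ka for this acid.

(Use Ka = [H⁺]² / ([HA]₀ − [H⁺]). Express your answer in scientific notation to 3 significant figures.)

[H⁺] = 10^(−pH) = 10^(−2.56) = 2.754e-03 M. For HA ⇌ H⁺ + A⁻, Ka = [H⁺][A⁻]/[HA] = [H⁺]² / ([HA]₀ − [H⁺]) = (2.754e-03)² / (0.127 − 2.754e-03) = 6.11e-05.

K_a = 6.11e-05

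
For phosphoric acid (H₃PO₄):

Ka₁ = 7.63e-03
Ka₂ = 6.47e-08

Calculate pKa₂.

pKa₂ = -log(Ka₂) = -log(6.47e-08) = 7.19.

pK_{a2} = 7.19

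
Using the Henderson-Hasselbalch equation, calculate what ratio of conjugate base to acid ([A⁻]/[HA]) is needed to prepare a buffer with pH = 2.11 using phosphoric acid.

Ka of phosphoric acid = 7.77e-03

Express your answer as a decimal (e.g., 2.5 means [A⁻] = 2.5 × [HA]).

pKa = -log(7.77e-03) = 2.1096. pH = pKa + log([A⁻]/[HA]), so log([A⁻]/[HA]) = pH − pKa = 2.11 − 2.1096 = 0.0004. [A⁻]/[HA] = 10^(0.0004) = 1.00

[A⁻]/[HA] = 1.00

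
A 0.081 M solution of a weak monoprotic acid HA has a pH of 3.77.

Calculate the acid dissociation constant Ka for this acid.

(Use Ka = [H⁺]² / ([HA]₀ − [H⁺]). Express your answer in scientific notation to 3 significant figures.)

[H⁺] = 10^(−pH) = 10^(−3.77) = 1.698e-04 M. For HA ⇌ H⁺ + A⁻, Ka = [H⁺][A⁻]/[HA] = [H⁺]² / ([HA]₀ − [H⁺]) = (1.698e-04)² / (0.081 − 1.698e-04) = 3.57e-07.

K_a = 3.57e-07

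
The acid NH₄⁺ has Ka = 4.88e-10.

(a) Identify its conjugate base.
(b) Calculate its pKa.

(a) The conjugate base is formed by removing one H⁺ from NH₄⁺, giving NH₃. (b) pKa = -log(Ka) = -log(4.88e-10) = 9.31.

Conjugate base: NH₃; pK_a = 9.31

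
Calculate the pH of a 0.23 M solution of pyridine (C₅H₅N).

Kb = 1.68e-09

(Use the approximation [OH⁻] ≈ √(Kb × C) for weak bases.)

[OH⁻] = √(Kb × C) = √(1.68e-09 × 0.23) = 1.9657e-05. pOH = 4.71, pH = 14 - pOH

pH = 9.29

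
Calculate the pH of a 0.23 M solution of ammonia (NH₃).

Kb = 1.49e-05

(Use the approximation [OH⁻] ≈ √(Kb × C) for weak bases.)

[OH⁻] = √(Kb × C) = √(1.49e-05 × 0.23) = 1.8512e-03. pOH = 2.73, pH = 14 - pOH

pH = 11.27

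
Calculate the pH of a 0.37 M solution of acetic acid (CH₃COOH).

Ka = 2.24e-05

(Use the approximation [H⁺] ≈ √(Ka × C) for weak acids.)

[H⁺] = √(Ka × C) = √(2.24e-05 × 0.37) = 2.8789e-03. pH = -log(2.8789e-03)

pH = 2.54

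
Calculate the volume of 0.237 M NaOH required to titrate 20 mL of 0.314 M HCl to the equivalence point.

At equivalence: moles acid = moles base. moles HCl = 0.314 × 20/1000 = 0.00628 mol. V_base = moles / 0.237 × 1000 = 26.5 mL.

V_{base} = 26.5 mL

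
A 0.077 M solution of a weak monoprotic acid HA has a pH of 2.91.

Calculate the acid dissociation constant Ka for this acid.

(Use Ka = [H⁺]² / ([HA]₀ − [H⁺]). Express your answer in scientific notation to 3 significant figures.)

[H⁺] = 10^(−pH) = 10^(−2.91) = 1.230e-03 M. For HA ⇌ H⁺ + A⁻, Ka = [H⁺][A⁻]/[HA] = [H⁺]² / ([HA]₀ − [H⁺]) = (1.230e-03)² / (0.077 − 1.230e-03) = 2.00e-05.

K_a = 2.00e-05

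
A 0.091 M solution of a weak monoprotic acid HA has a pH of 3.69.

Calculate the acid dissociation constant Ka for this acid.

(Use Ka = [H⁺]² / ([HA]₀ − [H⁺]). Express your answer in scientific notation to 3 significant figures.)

[H⁺] = 10^(−pH) = 10^(−3.69) = 2.042e-04 M. For HA ⇌ H⁺ + A⁻, Ka = [H⁺][A⁻]/[HA] = [H⁺]² / ([HA]₀ − [H⁺]) = (2.042e-04)² / (0.091 − 2.042e-04) = 4.59e-07.

K_a = 4.59e-07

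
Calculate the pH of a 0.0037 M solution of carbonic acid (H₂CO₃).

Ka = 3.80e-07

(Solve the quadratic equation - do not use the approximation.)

x² + Ka×x - Ka×C = 0. Using quadratic formula: [H⁺] = 3.7307e-05

pH = 4.43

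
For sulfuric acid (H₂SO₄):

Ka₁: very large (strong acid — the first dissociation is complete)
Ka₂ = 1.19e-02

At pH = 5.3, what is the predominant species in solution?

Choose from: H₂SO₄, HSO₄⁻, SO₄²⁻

The first dissociation is complete, so H₂SO₄ itself is never the predominant species in water; pKa₂ = -log(1.19e-02) = 1.92. For a polyprotic acid the predominant species crosses at each pKa: below pKa_n the protonated form dominates, above it the deprotonated form does. At pH = 5.3, the predominant species is SO₄²⁻.

SO₄²⁻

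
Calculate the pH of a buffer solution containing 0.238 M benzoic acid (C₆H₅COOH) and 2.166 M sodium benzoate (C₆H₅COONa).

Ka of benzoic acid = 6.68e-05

pKa = -log(6.68e-05) = 4.18. pH = pKa + log([A⁻]/[HA]) = 4.18 + log(2.166/0.238)

pH = 5.13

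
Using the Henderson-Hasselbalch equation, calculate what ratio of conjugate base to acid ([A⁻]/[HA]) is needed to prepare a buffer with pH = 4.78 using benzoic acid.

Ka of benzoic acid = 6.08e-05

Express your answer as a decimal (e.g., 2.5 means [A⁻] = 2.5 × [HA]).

pKa = -log(6.08e-05) = 4.2161. pH = pKa + log([A⁻]/[HA]), so log([A⁻]/[HA]) = pH − pKa = 4.78 − 4.2161 = 0.5639. [A⁻]/[HA] = 10^(0.5639) = 3.66

[A⁻]/[HA] = 3.66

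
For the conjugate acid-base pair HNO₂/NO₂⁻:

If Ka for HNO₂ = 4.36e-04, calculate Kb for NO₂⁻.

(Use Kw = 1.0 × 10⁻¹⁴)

For a conjugate pair Ka × Kb = Kw, so Kb = Kw/Ka = 1.0 × 10⁻¹⁴ / 4.36e-04 = 2.29e-11.

K_b = 2.29e-11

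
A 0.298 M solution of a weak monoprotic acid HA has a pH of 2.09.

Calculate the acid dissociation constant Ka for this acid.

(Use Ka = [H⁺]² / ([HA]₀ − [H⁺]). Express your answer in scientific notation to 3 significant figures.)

[H⁺] = 10^(−pH) = 10^(−2.09) = 8.128e-03 M. For HA ⇌ H⁺ + A⁻, Ka = [H⁺][A⁻]/[HA] = [H⁺]² / ([HA]₀ − [H⁺]) = (8.128e-03)² / (0.298 − 8.128e-03) = 2.28e-04.

K_a = 2.28e-04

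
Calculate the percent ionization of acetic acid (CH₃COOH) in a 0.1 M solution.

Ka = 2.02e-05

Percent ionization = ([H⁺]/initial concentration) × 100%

Using Ka equilibrium: x² + Ka×x - Ka×C = 0. Solving: [H⁺] = 1.4112e-03. Percent = (1.4112e-03/0.1) × 100

Percent ionization = 1.41%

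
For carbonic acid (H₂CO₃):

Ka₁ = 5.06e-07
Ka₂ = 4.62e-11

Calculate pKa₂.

pKa₂ = -log(Ka₂) = -log(4.62e-11) = 10.34.

pK_{a2} = 10.34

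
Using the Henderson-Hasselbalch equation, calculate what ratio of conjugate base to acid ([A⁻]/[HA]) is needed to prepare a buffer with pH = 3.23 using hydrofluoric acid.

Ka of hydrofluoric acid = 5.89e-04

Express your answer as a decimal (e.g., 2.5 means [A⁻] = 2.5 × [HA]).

pKa = -log(5.89e-04) = 3.2299. pH = pKa + log([A⁻]/[HA]), so log([A⁻]/[HA]) = pH − pKa = 3.23 − 3.2299 = 0.0001. [A⁻]/[HA] = 10^(0.0001) = 1.00

[A⁻]/[HA] = 1.00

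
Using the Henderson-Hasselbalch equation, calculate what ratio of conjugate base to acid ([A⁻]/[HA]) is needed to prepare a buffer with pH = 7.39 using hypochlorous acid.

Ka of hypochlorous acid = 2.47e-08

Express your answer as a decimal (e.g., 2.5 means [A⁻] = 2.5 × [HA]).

pKa = -log(2.47e-08) = 7.6073. pH = pKa + log([A⁻]/[HA]), so log([A⁻]/[HA]) = pH − pKa = 7.39 − 7.6073 = -0.2173. [A⁻]/[HA] = 10^(-0.2173) = 0.606

[A⁻]/[HA] = 0.606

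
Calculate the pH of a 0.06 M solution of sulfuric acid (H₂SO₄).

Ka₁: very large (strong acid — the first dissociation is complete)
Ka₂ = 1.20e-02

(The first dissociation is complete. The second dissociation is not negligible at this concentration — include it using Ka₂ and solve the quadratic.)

First dissociation is complete: [H⁺]₀ = [HSO₄⁻]₀ = C = 0.06 M. Second dissociation HSO₄⁻ ⇌ H⁺ + SO₄²⁻: let x = [SO₄²⁻]. Ka₂ = (C + x)·x / (C − x) = 1.20e-02 → x² + (C + Ka₂)·x − Ka₂·C = 0 → x² + 0.07200·x − 7.200e-04 = 0. x = (−0.07200 + √(0.07200² + 4 × 7.200e-04)) / 2 = 8.8999e-03 M. [H⁺] = C + x = 0.06 + 8.8999e-03 = 6.8900e-02 M. pH = -log(6.8900e-02) = 1.16.

pH = 1.16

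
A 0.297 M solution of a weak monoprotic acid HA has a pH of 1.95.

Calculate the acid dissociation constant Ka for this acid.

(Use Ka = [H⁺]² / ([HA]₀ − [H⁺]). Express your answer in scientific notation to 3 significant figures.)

[H⁺] = 10^(−pH) = 10^(−1.95) = 1.122e-02 M. For HA ⇌ H⁺ + A⁻, Ka = [H⁺][A⁻]/[HA] = [H⁺]² / ([HA]₀ − [H⁺]) = (1.122e-02)² / (0.297 − 1.122e-02) = 4.41e-04.

K_a = 4.41e-04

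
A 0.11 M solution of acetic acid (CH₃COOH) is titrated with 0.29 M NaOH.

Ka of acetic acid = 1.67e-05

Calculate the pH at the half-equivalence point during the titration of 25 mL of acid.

At half-equivalence [HA] = [A⁻], so Henderson-Hasselbalch gives pH = pKa = -log(1.67e-05) = 4.78.

pH = pKa = 4.78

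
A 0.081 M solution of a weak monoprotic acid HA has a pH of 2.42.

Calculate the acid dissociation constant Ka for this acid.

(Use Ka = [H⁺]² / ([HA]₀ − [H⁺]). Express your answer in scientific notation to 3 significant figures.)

[H⁺] = 10^(−pH) = 10^(−2.42) = 3.802e-03 M. For HA ⇌ H⁺ + A⁻, Ka = [H⁺][A⁻]/[HA] = [H⁺]² / ([HA]₀ − [H⁺]) = (3.802e-03)² / (0.081 − 3.802e-03) = 1.87e-04.

K_a = 1.87e-04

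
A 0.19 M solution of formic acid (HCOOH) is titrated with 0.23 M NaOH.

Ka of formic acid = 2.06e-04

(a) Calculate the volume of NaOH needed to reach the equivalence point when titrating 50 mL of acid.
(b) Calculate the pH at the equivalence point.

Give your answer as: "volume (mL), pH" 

moles acid = 0.19 × 50/1000 = 0.0095 mol; V_base = moles/0.23 × 1000 = 41.3 mL. At equivalence only the conjugate base is present: [A⁻] = 0.0095/0.091 = 1.0405e-01 M. Kb = Kw/Ka = 4.85e-11; [OH⁻] = √(Kb × [A⁻]) = 2.2474e-06; pOH = 5.65; pH = 14 - pOH = 8.35.

V = 41.3 mL, pH = 8.35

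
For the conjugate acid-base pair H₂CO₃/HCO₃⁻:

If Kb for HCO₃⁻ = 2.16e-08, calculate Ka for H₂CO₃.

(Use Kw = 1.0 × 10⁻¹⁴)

For a conjugate pair Ka × Kb = Kw, so Ka = Kw/Kb = 1.0 × 10⁻¹⁴ / 2.16e-08 = 4.63e-07.

K_a = 4.63e-07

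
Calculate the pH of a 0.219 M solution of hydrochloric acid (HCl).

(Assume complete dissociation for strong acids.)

[H⁺] = 0.219 M for strong acid. pH = -log[H⁺] = -log(0.219)

pH = 0.66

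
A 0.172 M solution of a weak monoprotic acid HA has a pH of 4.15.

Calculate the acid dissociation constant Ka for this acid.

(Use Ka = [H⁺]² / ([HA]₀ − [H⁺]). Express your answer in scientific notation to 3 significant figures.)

[H⁺] = 10^(−pH) = 10^(−4.15) = 7.079e-05 M. For HA ⇌ H⁺ + A⁻, Ka = [H⁺][A⁻]/[HA] = [H⁺]² / ([HA]₀ − [H⁺]) = (7.079e-05)² / (0.172 − 7.079e-05) = 2.92e-08.

K_a = 2.92e-08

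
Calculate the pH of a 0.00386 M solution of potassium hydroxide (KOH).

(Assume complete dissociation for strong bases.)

[OH⁻] = 0.00386 M for strong base. pOH = -log[OH⁻] = 2.41, pH = 14 - pOH

pH = 11.59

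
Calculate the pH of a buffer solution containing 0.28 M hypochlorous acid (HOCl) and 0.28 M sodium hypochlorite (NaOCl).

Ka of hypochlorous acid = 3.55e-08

pKa = -log(3.55e-08) = 7.45. pH = pKa + log([A⁻]/[HA]) = 7.45 + log(0.28/0.28)

pH = 7.45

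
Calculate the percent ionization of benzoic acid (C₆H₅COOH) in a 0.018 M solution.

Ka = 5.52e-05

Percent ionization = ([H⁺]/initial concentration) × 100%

Using Ka equilibrium: x² + Ka×x - Ka×C = 0. Solving: [H⁺] = 9.6958e-04. Percent = (9.6958e-04/0.018) × 100

Percent ionization = 5.39%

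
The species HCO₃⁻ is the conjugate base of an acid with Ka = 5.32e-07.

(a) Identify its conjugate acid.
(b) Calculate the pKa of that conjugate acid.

(a) The conjugate acid is formed by adding one H⁺ to HCO₃⁻, giving H₂CO₃. (b) pKa = -log(Ka) = -log(5.32e-07) = 6.27.

Conjugate acid: H₂CO₃; pK_a = 6.27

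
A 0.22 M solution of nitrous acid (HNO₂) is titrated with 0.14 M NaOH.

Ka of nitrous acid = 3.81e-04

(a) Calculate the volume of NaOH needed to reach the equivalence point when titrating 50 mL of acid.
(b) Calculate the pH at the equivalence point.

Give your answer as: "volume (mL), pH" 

moles acid = 0.22 × 50/1000 = 0.011 mol; V_base = moles/0.14 × 1000 = 78.6 mL. At equivalence only the conjugate base is present: [A⁻] = 0.011/0.129 = 8.5556e-02 M. Kb = Kw/Ka = 2.62e-11; [OH⁻] = √(Kb × [A⁻]) = 1.4985e-06; pOH = 5.82; pH = 14 - pOH = 8.18.

V = 78.6 mL, pH = 8.18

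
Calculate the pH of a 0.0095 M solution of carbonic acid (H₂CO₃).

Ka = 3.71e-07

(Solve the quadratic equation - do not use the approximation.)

x² + Ka×x - Ka×C = 0. Using quadratic formula: [H⁺] = 5.9182e-05

pH = 4.23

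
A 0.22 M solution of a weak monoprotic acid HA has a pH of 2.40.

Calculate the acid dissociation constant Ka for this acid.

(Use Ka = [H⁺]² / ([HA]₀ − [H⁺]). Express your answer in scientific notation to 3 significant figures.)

[H⁺] = 10^(−pH) = 10^(−2.40) = 3.981e-03 M. For HA ⇌ H⁺ + A⁻, Ka = [H⁺][A⁻]/[HA] = [H⁺]² / ([HA]₀ − [H⁺]) = (3.981e-03)² / (0.22 − 3.981e-03) = 7.34e-05.

K_a = 7.34e-05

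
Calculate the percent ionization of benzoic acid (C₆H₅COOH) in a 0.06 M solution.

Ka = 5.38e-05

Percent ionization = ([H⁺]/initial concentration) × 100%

Using Ka equilibrium: x² + Ka×x - Ka×C = 0. Solving: [H⁺] = 1.7700e-03. Percent = (1.7700e-03/0.06) × 100

Percent ionization = 2.95%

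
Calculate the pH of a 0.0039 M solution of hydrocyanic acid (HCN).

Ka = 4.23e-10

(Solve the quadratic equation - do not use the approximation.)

x² + Ka×x - Ka×C = 0. Using quadratic formula: [H⁺] = 1.2842e-06

pH = 5.89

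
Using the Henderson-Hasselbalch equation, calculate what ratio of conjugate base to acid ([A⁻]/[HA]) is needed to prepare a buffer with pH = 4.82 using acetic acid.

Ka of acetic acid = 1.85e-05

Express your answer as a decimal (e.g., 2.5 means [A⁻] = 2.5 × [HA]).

pKa = -log(1.85e-05) = 4.7328. pH = pKa + log([A⁻]/[HA]), so log([A⁻]/[HA]) = pH − pKa = 4.82 − 4.7328 = 0.0872. [A⁻]/[HA] = 10^(0.0872) = 1.22

[A⁻]/[HA] = 1.22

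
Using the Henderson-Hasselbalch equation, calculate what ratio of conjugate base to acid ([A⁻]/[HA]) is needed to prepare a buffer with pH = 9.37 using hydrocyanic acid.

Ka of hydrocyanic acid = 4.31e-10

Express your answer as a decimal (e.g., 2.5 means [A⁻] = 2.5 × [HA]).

pKa = -log(4.31e-10) = 9.3655. pH = pKa + log([A⁻]/[HA]), so log([A⁻]/[HA]) = pH − pKa = 9.37 − 9.3655 = 0.0045. [A⁻]/[HA] = 10^(0.0045) = 1.01

[A⁻]/[HA] = 1.01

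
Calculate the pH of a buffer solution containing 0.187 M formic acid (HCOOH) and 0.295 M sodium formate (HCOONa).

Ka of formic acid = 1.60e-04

pKa = -log(1.60e-04) = 3.80. pH = pKa + log([A⁻]/[HA]) = 3.80 + log(0.295/0.187)

pH = 3.99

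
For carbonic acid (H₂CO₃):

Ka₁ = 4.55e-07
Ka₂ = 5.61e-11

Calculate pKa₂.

pKa₂ = -log(Ka₂) = -log(5.61e-11) = 10.25.

pK_{a2} = 10.25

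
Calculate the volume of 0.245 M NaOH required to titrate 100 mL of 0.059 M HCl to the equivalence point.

At equivalence: moles acid = moles base. moles HCl = 0.059 × 100/1000 = 0.0059 mol. V_base = moles / 0.245 × 1000 = 24.1 mL.

V_{base} = 24.1 mL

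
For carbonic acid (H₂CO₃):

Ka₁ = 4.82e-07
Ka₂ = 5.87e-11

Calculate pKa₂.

pKa₂ = -log(Ka₂) = -log(5.87e-11) = 10.23.

pK_{a2} = 10.23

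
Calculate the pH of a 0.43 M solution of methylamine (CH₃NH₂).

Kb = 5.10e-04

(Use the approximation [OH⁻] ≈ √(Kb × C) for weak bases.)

[OH⁻] = √(Kb × C) = √(5.10e-04 × 0.43) = 1.4809e-02. pOH = 1.83, pH = 14 - pOH

pH = 12.17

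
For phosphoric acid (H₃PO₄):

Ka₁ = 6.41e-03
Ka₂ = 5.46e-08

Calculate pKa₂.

pKa₂ = -log(Ka₂) = -log(5.46e-08) = 7.26.

pK_{a2} = 7.26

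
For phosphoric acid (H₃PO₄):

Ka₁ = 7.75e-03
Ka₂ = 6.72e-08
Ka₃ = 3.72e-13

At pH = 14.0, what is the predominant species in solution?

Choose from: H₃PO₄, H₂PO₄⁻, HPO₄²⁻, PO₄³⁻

pKa₁ = 2.11, pKa₂ = 7.17, pKa₃ = 12.43. For a polyprotic acid the predominant species crosses at each pKa: below pKa_n the protonated form dominates, above it the deprotonated form does. At pH = 14.0, the predominant species is PO₄³⁻.

PO₄³⁻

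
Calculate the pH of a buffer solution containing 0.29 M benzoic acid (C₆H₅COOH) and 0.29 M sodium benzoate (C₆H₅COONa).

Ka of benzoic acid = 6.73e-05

pKa = -log(6.73e-05) = 4.17. pH = pKa + log([A⁻]/[HA]) = 4.17 + log(0.29/0.29)

pH = 4.17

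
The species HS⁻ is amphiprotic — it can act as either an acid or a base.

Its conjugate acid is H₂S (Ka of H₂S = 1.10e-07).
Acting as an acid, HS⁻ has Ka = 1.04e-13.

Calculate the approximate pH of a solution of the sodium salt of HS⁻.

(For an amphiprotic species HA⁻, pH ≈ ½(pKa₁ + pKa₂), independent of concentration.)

pKa₁ = -log(1.10e-07) = 6.96; pKa₂ = -log(1.04e-13) = 12.98. For an amphiprotic species, pH ≈ ½(pKa₁ + pKa₂) = ½(6.96 + 12.98) = 9.97.

pH = 9.97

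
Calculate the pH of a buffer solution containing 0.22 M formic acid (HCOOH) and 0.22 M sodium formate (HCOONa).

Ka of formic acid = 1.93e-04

pKa = -log(1.93e-04) = 3.71. pH = pKa + log([A⁻]/[HA]) = 3.71 + log(0.22/0.22)

pH = 3.71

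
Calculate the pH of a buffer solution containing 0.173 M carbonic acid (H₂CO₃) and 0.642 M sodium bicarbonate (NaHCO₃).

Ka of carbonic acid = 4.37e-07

pKa = -log(4.37e-07) = 6.36. pH = pKa + log([A⁻]/[HA]) = 6.36 + log(0.642/0.173)

pH = 6.93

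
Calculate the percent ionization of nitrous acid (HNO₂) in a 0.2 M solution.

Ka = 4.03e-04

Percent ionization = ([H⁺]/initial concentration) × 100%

Using Ka equilibrium: x² + Ka×x - Ka×C = 0. Solving: [H⁺] = 8.7785e-03. Percent = (8.7785e-03/0.2) × 100

Percent ionization = 4.39%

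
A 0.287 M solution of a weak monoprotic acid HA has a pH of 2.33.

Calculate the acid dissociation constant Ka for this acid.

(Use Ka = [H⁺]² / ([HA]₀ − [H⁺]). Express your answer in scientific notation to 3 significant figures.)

[H⁺] = 10^(−pH) = 10^(−2.33) = 4.677e-03 M. For HA ⇌ H⁺ + A⁻, Ka = [H⁺][A⁻]/[HA] = [H⁺]² / ([HA]₀ − [H⁺]) = (4.677e-03)² / (0.287 − 4.677e-03) = 7.75e-05.

K_a = 7.75e-05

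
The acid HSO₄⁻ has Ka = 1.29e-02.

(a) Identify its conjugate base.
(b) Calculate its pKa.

(a) The conjugate base is formed by removing one H⁺ from HSO₄⁻, giving SO₄²⁻. (b) pKa = -log(Ka) = -log(1.29e-02) = 1.89.

Conjugate base: SO₄²⁻; pK_a = 1.89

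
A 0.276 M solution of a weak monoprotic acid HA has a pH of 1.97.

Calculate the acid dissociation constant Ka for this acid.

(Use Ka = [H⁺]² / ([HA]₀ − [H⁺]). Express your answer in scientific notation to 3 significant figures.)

[H⁺] = 10^(−pH) = 10^(−1.97) = 1.072e-02 M. For HA ⇌ H⁺ + A⁻, Ka = [H⁺][A⁻]/[HA] = [H⁺]² / ([HA]₀ − [H⁺]) = (1.072e-02)² / (0.276 − 1.072e-02) = 4.33e-04.

K_a = 4.33e-04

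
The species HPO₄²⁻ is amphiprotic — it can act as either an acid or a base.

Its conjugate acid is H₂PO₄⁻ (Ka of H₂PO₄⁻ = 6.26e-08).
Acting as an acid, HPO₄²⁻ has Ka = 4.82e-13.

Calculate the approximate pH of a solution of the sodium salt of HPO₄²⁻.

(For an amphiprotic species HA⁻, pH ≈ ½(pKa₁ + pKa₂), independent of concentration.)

pKa₁ = -log(6.26e-08) = 7.20; pKa₂ = -log(4.82e-13) = 12.32. For an amphiprotic species, pH ≈ ½(pKa₁ + pKa₂) = ½(7.20 + 12.32) = 9.76.

pH = 9.76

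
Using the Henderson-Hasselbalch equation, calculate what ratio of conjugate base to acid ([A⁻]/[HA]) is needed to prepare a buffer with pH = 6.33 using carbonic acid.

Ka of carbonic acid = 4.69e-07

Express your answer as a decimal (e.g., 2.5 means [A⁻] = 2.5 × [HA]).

pKa = -log(4.69e-07) = 6.3288. pH = pKa + log([A⁻]/[HA]), so log([A⁻]/[HA]) = pH − pKa = 6.33 − 6.3288 = 0.0012. [A⁻]/[HA] = 10^(0.0012) = 1.00

[A⁻]/[HA] = 1.00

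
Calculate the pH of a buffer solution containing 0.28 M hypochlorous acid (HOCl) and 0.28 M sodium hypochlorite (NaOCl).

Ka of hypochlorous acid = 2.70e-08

pKa = -log(2.70e-08) = 7.57. pH = pKa + log([A⁻]/[HA]) = 7.57 + log(0.28/0.28)

pH = 7.57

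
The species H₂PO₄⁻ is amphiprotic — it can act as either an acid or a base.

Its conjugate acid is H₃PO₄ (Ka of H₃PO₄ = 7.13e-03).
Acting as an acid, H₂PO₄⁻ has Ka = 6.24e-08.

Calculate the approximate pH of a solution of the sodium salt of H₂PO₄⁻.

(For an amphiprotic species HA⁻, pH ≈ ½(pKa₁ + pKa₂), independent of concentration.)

pKa₁ = -log(7.13e-03) = 2.15; pKa₂ = -log(6.24e-08) = 7.20. For an amphiprotic species, pH ≈ ½(pKa₁ + pKa₂) = ½(2.15 + 7.20) = 4.68.

pH = 4.68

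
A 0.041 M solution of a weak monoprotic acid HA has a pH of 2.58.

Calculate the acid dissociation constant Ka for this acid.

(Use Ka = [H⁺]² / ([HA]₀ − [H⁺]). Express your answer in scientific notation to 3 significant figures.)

[H⁺] = 10^(−pH) = 10^(−2.58) = 2.630e-03 M. For HA ⇌ H⁺ + A⁻, Ka = [H⁺][A⁻]/[HA] = [H⁺]² / ([HA]₀ − [H⁺]) = (2.630e-03)² / (0.041 − 2.630e-03) = 1.80e-04.

K_a = 1.80e-04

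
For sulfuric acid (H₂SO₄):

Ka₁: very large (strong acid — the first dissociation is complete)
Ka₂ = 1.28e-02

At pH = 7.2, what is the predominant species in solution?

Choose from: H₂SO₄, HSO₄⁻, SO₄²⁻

The first dissociation is complete, so H₂SO₄ itself is never the predominant species in water; pKa₂ = -log(1.28e-02) = 1.89. For a polyprotic acid the predominant species crosses at each pKa: below pKa_n the protonated form dominates, above it the deprotonated form does. At pH = 7.2, the predominant species is SO₄²⁻.

SO₄²⁻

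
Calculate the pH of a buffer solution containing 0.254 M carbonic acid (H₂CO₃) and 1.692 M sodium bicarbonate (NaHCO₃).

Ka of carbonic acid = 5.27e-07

pKa = -log(5.27e-07) = 6.28. pH = pKa + log([A⁻]/[HA]) = 6.28 + log(1.692/0.254)

pH = 7.10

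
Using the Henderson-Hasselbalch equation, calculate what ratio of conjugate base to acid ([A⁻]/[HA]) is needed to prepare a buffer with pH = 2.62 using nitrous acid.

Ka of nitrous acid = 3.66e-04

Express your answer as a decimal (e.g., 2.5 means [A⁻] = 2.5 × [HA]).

pKa = -log(3.66e-04) = 3.4365. pH = pKa + log([A⁻]/[HA]), so log([A⁻]/[HA]) = pH − pKa = 2.62 − 3.4365 = -0.8165. [A⁻]/[HA] = 10^(-0.8165) = 0.153

[A⁻]/[HA] = 0.153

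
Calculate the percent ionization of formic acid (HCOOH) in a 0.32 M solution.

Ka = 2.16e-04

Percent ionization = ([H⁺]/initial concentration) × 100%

Using Ka equilibrium: x² + Ka×x - Ka×C = 0. Solving: [H⁺] = 8.2065e-03. Percent = (8.2065e-03/0.32) × 100

Percent ionization = 2.56%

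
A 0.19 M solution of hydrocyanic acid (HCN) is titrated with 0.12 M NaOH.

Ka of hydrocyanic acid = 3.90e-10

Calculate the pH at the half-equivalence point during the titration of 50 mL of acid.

At half-equivalence [HA] = [A⁻], so Henderson-Hasselbalch gives pH = pKa = -log(3.90e-10) = 9.41.

pH = pKa = 9.41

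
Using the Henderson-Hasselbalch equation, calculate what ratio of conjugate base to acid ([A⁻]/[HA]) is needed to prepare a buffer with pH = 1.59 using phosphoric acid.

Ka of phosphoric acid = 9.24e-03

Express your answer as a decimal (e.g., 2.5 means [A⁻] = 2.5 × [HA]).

pKa = -log(9.24e-03) = 2.0343. pH = pKa + log([A⁻]/[HA]), so log([A⁻]/[HA]) = pH − pKa = 1.59 − 2.0343 = -0.4443. [A⁻]/[HA] = 10^(-0.4443) = 0.359

[A⁻]/[HA] = 0.359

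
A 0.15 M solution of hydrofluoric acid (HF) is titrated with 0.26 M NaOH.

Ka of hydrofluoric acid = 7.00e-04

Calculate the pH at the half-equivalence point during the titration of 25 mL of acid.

At half-equivalence [HA] = [A⁻], so Henderson-Hasselbalch gives pH = pKa = -log(7.00e-04) = 3.15.

pH = pKa = 3.15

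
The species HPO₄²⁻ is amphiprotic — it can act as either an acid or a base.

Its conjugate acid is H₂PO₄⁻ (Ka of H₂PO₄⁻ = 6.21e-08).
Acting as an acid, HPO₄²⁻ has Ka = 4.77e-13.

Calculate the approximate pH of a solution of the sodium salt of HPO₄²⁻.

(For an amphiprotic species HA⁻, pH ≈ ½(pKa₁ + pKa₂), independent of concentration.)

pKa₁ = -log(6.21e-08) = 7.21; pKa₂ = -log(4.77e-13) = 12.32. For an amphiprotic species, pH ≈ ½(pKa₁ + pKa₂) = ½(7.21 + 12.32) = 9.76.

pH = 9.76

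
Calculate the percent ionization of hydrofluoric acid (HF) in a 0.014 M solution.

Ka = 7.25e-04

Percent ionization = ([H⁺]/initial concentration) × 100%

Using Ka equilibrium: x² + Ka×x - Ka×C = 0. Solving: [H⁺] = 2.8440e-03. Percent = (2.8440e-03/0.014) × 100

Percent ionization = 20.3%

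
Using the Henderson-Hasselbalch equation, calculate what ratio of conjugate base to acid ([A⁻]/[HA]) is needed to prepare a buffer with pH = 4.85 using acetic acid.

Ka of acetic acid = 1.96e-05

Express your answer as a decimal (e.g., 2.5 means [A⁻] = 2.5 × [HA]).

pKa = -log(1.96e-05) = 4.7077. pH = pKa + log([A⁻]/[HA]), so log([A⁻]/[HA]) = pH − pKa = 4.85 − 4.7077 = 0.1423. [A⁻]/[HA] = 10^(0.1423) = 1.39

[A⁻]/[HA] = 1.39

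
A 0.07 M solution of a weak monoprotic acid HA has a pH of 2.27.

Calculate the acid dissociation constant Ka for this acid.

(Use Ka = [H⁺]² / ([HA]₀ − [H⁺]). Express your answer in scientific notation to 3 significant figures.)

[H⁺] = 10^(−pH) = 10^(−2.27) = 5.370e-03 M. For HA ⇌ H⁺ + A⁻, Ka = [H⁺][A⁻]/[HA] = [H⁺]² / ([HA]₀ − [H⁺]) = (5.370e-03)² / (0.07 − 5.370e-03) = 4.46e-04.

K_a = 4.46e-04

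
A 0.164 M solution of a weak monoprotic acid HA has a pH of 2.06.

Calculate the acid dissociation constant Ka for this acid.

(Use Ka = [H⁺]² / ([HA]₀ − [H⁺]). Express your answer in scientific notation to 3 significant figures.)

[H⁺] = 10^(−pH) = 10^(−2.06) = 8.710e-03 M. For HA ⇌ H⁺ + A⁻, Ka = [H⁺][A⁻]/[HA] = [H⁺]² / ([HA]₀ − [H⁺]) = (8.710e-03)² / (0.164 − 8.710e-03) = 4.88e-04.

K_a = 4.88e-04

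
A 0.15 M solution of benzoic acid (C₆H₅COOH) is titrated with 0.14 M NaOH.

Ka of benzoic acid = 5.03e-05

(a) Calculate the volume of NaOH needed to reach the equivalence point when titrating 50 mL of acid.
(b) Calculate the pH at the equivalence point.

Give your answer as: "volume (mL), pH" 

moles acid = 0.15 × 50/1000 = 0.0075 mol; V_base = moles/0.14 × 1000 = 53.6 mL. At equivalence only the conjugate base is present: [A⁻] = 0.0075/0.104 = 7.2414e-02 M. Kb = Kw/Ka = 1.99e-10; [OH⁻] = √(Kb × [A⁻]) = 3.7943e-06; pOH = 5.42; pH = 14 - pOH = 8.58.

V = 53.6 mL, pH = 8.58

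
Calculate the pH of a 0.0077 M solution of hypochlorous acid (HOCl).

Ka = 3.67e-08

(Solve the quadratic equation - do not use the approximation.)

x² + Ka×x - Ka×C = 0. Using quadratic formula: [H⁺] = 1.6792e-05

pH = 4.77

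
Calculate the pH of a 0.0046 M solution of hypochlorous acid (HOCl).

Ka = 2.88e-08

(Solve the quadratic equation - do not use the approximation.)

x² + Ka×x - Ka×C = 0. Using quadratic formula: [H⁺] = 1.1496e-05

pH = 4.94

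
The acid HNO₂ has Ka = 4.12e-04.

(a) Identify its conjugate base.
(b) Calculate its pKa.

(a) The conjugate base is formed by removing one H⁺ from HNO₂, giving NO₂⁻. (b) pKa = -log(Ka) = -log(4.12e-04) = 3.39.

Conjugate base: NO₂⁻; pK_a = 3.39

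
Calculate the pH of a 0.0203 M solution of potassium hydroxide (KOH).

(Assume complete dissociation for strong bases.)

[OH⁻] = 0.0203 M for strong base. pOH = -log[OH⁻] = 1.69, pH = 14 - pOH

pH = 12.31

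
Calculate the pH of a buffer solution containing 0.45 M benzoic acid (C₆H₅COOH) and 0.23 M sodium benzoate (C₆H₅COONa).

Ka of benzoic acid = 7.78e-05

pKa = -log(7.78e-05) = 4.11. pH = pKa + log([A⁻]/[HA]) = 4.11 + log(0.23/0.45)

pH = 3.82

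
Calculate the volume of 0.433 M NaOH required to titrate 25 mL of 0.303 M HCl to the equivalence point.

At equivalence: moles acid = moles base. moles HCl = 0.303 × 25/1000 = 0.007575 mol. V_base = moles / 0.433 × 1000 = 17.5 mL.

V_{base} = 17.5 mL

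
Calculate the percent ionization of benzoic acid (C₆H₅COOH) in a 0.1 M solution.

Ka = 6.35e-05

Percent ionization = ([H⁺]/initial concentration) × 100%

Using Ka equilibrium: x² + Ka×x - Ka×C = 0. Solving: [H⁺] = 2.4884e-03. Percent = (2.4884e-03/0.1) × 100

Percent ionization = 2.49%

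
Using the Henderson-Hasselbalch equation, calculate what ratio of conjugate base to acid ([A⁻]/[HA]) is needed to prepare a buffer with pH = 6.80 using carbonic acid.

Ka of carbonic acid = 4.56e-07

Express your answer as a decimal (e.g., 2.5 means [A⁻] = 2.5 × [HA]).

pKa = -log(4.56e-07) = 6.3410. pH = pKa + log([A⁻]/[HA]), so log([A⁻]/[HA]) = pH − pKa = 6.80 − 6.3410 = 0.4590. [A⁻]/[HA] = 10^(0.4590) = 2.88

[A⁻]/[HA] = 2.88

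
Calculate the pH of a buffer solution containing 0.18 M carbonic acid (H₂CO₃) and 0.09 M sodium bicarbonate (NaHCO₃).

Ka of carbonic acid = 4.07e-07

pKa = -log(4.07e-07) = 6.39. pH = pKa + log([A⁻]/[HA]) = 6.39 + log(0.09/0.18)

pH = 6.09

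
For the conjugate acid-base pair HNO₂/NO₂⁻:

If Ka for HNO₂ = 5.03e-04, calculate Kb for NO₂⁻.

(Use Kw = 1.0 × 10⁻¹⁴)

For a conjugate pair Ka × Kb = Kw, so Kb = Kw/Ka = 1.0 × 10⁻¹⁴ / 5.03e-04 = 1.99e-11.

K_b = 1.99e-11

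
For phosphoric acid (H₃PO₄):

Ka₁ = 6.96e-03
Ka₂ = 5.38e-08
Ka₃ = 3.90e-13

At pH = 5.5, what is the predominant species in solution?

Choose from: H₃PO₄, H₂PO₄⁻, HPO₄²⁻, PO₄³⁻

pKa₁ = 2.16, pKa₂ = 7.27, pKa₃ = 12.41. For a polyprotic acid the predominant species crosses at each pKa: below pKa_n the protonated form dominates, above it the deprotonated form does. At pH = 5.5, the predominant species is H₂PO₄⁻.

H₂PO₄⁻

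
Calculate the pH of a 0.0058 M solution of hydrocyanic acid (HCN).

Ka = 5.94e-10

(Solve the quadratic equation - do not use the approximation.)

x² + Ka×x - Ka×C = 0. Using quadratic formula: [H⁺] = 1.8558e-06

pH = 5.73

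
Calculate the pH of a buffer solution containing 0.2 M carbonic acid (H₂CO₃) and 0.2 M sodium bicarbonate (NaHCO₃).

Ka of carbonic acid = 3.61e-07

pKa = -log(3.61e-07) = 6.44. pH = pKa + log([A⁻]/[HA]) = 6.44 + log(0.2/0.2)

pH = 6.44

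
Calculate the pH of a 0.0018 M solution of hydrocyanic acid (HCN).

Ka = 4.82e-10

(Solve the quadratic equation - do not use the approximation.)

x² + Ka×x - Ka×C = 0. Using quadratic formula: [H⁺] = 9.3121e-07

pH = 6.03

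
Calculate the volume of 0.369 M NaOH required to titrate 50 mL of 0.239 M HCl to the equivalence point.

At equivalence: moles acid = moles base. moles HCl = 0.239 × 50/1000 = 0.01195 mol. V_base = moles / 0.369 × 1000 = 32.4 mL.

V_{base} = 32.4 mL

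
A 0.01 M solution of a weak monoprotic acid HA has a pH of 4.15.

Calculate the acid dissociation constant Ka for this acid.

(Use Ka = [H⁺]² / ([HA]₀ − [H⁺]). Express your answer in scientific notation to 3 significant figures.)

[H⁺] = 10^(−pH) = 10^(−4.15) = 7.079e-05 M. For HA ⇌ H⁺ + A⁻, Ka = [H⁺][A⁻]/[HA] = [H⁺]² / ([HA]₀ − [H⁺]) = (7.079e-05)² / (0.01 − 7.079e-05) = 5.05e-07.

K_a = 5.05e-07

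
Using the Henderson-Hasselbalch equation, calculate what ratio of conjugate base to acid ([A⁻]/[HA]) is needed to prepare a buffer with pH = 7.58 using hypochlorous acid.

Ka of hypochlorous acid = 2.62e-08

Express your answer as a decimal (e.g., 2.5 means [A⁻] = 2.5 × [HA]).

pKa = -log(2.62e-08) = 7.5817. pH = pKa + log([A⁻]/[HA]), so log([A⁻]/[HA]) = pH − pKa = 7.58 − 7.5817 = -0.0017. [A⁻]/[HA] = 10^(-0.0017) = 0.996

[A⁻]/[HA] = 0.996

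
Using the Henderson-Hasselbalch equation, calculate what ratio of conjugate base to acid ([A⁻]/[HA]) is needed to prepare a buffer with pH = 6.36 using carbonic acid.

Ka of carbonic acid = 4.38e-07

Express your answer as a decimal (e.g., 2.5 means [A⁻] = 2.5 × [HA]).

pKa = -log(4.38e-07) = 6.3585. pH = pKa + log([A⁻]/[HA]), so log([A⁻]/[HA]) = pH − pKa = 6.36 − 6.3585 = 0.0015. [A⁻]/[HA] = 10^(0.0015) = 1.00

[A⁻]/[HA] = 1.00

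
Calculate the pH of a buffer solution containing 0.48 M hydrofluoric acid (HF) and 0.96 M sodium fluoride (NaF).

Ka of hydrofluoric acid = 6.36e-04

pKa = -log(6.36e-04) = 3.20. pH = pKa + log([A⁻]/[HA]) = 3.20 + log(0.96/0.48)

pH = 3.50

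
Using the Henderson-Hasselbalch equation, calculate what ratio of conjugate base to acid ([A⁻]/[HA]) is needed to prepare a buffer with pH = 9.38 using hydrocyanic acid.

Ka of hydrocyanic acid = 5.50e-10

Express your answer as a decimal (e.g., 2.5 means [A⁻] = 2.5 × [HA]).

pKa = -log(5.50e-10) = 9.2596. pH = pKa + log([A⁻]/[HA]), so log([A⁻]/[HA]) = pH − pKa = 9.38 − 9.2596 = 0.1204. [A⁻]/[HA] = 10^(0.1204) = 1.32

[A⁻]/[HA] = 1.32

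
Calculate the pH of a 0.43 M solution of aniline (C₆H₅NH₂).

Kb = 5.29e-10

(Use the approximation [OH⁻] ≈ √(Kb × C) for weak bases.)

[OH⁻] = √(Kb × C) = √(5.29e-10 × 0.43) = 1.5082e-05. pOH = 4.82, pH = 14 - pOH

pH = 9.18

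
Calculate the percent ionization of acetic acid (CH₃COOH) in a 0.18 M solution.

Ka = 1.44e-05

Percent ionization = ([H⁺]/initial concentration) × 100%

Using Ka equilibrium: x² + Ka×x - Ka×C = 0. Solving: [H⁺] = 1.6028e-03. Percent = (1.6028e-03/0.18) × 100

Percent ionization = 0.89%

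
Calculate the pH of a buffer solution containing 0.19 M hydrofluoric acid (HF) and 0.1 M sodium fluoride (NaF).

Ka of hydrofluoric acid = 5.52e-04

pKa = -log(5.52e-04) = 3.26. pH = pKa + log([A⁻]/[HA]) = 3.26 + log(0.1/0.19)

pH = 2.98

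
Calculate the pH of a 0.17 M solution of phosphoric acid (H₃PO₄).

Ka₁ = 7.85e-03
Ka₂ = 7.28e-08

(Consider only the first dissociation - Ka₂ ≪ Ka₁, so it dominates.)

First dissociation dominates. From Ka₁ = [H⁺][HA⁻]/[H₂A], x² + Ka₁·x − Ka₁·C = 0 with C = 0.17 M and Ka₁ = 7.85e-03. Solving: [H⁺] = (−Ka₁ + √(Ka₁² + 4·Ka₁·C)) / 2 = 3.2816e-02 M. pH = -log(3.2816e-02) = 1.48.

pH = 1.48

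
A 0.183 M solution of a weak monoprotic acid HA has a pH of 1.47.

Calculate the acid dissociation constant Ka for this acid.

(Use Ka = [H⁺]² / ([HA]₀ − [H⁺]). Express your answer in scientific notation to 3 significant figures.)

[H⁺] = 10^(−pH) = 10^(−1.47) = 3.388e-02 M. For HA ⇌ H⁺ + A⁻, Ka = [H⁺][A⁻]/[HA] = [H⁺]² / ([HA]₀ − [H⁺]) = (3.388e-02)² / (0.183 − 3.388e-02) = 7.70e-03.

K_a = 7.70e-03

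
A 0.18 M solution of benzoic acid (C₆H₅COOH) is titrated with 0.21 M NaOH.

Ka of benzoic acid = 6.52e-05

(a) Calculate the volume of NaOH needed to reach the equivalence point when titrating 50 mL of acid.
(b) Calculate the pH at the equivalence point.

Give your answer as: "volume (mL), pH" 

moles acid = 0.18 × 50/1000 = 0.009 mol; V_base = moles/0.21 × 1000 = 42.9 mL. At equivalence only the conjugate base is present: [A⁻] = 0.009/0.093 = 9.6923e-02 M. Kb = Kw/Ka = 1.53e-10; [OH⁻] = √(Kb × [A⁻]) = 3.8556e-06; pOH = 5.41; pH = 14 - pOH = 8.59.

V = 42.9 mL, pH = 8.59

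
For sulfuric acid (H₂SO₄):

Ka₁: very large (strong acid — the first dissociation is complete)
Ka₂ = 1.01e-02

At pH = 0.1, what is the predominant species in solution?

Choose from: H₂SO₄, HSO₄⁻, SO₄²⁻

The first dissociation is complete, so H₂SO₄ itself is never the predominant species in water; pKa₂ = -log(1.01e-02) = 2.00. For a polyprotic acid the predominant species crosses at each pKa: below pKa_n the protonated form dominates, above it the deprotonated form does. At pH = 0.1, the predominant species is HSO₄⁻.

HSO₄⁻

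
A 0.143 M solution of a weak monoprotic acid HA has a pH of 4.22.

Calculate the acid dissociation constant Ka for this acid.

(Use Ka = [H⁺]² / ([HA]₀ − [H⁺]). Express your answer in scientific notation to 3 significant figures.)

[H⁺] = 10^(−pH) = 10^(−4.22) = 6.026e-05 M. For HA ⇌ H⁺ + A⁻, Ka = [H⁺][A⁻]/[HA] = [H⁺]² / ([HA]₀ − [H⁺]) = (6.026e-05)² / (0.143 − 6.026e-05) = 2.54e-08.

K_a = 2.54e-08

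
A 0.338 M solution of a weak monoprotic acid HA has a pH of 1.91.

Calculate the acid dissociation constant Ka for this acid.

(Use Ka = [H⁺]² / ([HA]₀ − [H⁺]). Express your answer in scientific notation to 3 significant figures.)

[H⁺] = 10^(−pH) = 10^(−1.91) = 1.230e-02 M. For HA ⇌ H⁺ + A⁻, Ka = [H⁺][A⁻]/[HA] = [H⁺]² / ([HA]₀ − [H⁺]) = (1.230e-02)² / (0.338 − 1.230e-02) = 4.65e-04.

K_a = 4.65e-04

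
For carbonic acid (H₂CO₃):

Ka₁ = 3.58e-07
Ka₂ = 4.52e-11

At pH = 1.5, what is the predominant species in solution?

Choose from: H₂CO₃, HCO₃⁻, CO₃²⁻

pKa₁ = 6.45, pKa₂ = 10.34. For a polyprotic acid the predominant species crosses at each pKa: below pKa_n the protonated form dominates, above it the deprotonated form does. At pH = 1.5, the predominant species is H₂CO₃.

H₂CO₃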